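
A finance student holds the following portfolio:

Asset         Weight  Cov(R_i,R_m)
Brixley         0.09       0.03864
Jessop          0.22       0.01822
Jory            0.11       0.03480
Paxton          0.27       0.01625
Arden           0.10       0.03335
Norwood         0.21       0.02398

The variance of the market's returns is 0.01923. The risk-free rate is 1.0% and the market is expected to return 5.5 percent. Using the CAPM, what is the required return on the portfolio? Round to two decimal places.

β_Brixley = 0.03864 / 0.01923 = 2.0094
β_Jessop = 0.01822 / 0.01923 = 0.9475
β_Jory = 0.03480 / 0.01923 = 1.8097
β_Paxton = 0.01625 / 0.01923 = 0.8450
β_Arden = 0.03335 / 0.01923 = 1.7343
β_Norwood = 0.02398 / 0.01923 = 1.2470
β_P = Σ w_i β_i = 0.09×2.0094 + 0.22×0.9475 + 0.11×1.8097 + 0.27×0.8450 + 0.10×1.7343 + 0.21×1.2470 = 1.2518
MRP = 5.5% − 1.0% = 4.50%
E(R_P) = R_f + β_P × MRP = 1.0% + 1.2518 × 4.5% = 6.63%

6.63%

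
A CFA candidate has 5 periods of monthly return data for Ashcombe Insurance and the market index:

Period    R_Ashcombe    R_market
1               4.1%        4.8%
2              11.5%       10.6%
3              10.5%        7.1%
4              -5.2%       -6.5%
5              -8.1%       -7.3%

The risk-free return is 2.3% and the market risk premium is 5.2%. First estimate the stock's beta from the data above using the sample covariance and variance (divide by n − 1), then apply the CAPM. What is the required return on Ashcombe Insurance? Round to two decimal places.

7.90%

Mean R_i = (4.1 + 11.5 + 10.5 − 5.2 − 8.1) / 5 = 2.5600%
Mean R_m = (4.8 + 10.6 + 7.1 − 6.5 − 7.3) / 5 = 1.7400%
Σ(R_i − R̄_i)(R_m − R̄_m) = 286.7880  ⇒  Cov = 286.7880 / 4 = 71.6970
Σ(R_m − R̄_m)² = 266.2120  ⇒  Var(R_m) = 266.2120 / 4 = 66.5530
β = Cov / Var(R_m) = 71.6970 / 66.5530 = 1.0773
E(R) = R_f + β × MRP = 2.3% + 1.0773 × 5.2% = 7.90%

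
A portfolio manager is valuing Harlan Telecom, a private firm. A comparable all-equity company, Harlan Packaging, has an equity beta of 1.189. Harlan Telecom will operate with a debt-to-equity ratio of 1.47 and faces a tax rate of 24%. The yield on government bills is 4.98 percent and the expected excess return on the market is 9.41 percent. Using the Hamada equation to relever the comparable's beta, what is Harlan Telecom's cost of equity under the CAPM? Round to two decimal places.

β_L = β_U × [1 + (1 − t)(D/E)] = 1.189 × [1 + (1 − 0.24) × 1.47]
    = 1.189 × [1 + 0.76 × 1.47] = 1.189 × 2.1172 = 2.5174
E(R) = R_f + β_L × MRP = 4.98% + 2.5174 × 9.41% = 28.67%

28.67%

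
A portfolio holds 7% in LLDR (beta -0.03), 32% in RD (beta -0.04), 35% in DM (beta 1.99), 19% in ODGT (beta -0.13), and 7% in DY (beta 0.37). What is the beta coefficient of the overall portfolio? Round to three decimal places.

β_P = Σ w_i β_i = 0.07×-0.03 + 0.32×-0.04 + 0.35×1.99 + 0.19×-0.13 + 0.07×0.37 = 0.6828

0.683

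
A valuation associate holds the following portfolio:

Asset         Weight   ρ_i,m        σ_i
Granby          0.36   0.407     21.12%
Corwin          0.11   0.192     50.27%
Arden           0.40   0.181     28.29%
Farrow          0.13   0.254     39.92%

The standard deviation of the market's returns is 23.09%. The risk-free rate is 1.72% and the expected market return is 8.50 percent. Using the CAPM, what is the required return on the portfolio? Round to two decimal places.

β_Granby = 0.407 × 21.12% / 23.09% = 0.3723
β_Corwin = 0.192 × 50.27% / 23.09% = 0.4180
β_Arden = 0.181 × 28.29% / 23.09% = 0.2218
β_Farrow = 0.254 × 39.92% / 23.09% = 0.4391
β_P = Σ w_i β_i = 0.36×0.3723 + 0.11×0.4180 + 0.40×0.2218 + 0.13×0.4391 = 0.3258
MRP = 8.50% − 1.72% = 6.78%
E(R_P) = R_f + β_P × MRP = 1.72% + 0.3258 × 6.78% = 3.93%

3.93%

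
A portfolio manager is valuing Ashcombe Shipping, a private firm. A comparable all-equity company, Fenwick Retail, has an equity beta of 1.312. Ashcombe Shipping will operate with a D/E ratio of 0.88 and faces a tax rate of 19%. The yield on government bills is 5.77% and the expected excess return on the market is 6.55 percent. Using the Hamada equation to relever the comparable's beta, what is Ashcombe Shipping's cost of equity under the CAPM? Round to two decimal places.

β_L = β_U × [1 + (1 − t)(D/E)] = 1.312 × [1 + (1 − 0.19) × 0.88]
    = 1.312 × [1 + 0.81 × 0.88] = 1.312 × 1.7128 = 2.2472
E(R) = R_f + β_L × MRP = 5.77% + 2.2472 × 6.55% = 20.49%

20.49%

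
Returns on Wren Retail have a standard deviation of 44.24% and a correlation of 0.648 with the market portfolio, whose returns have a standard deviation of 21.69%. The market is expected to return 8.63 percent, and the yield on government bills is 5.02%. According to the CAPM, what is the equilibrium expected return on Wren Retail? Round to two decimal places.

β = ρ × σ_i / σ_m = 0.648 × 44.24% / 21.69% = 1.3217
MRP = 8.63% − 5.02% = 3.61%
E(R) = 5.02% + 1.3217 × 3.61% = 9.79%

9.79%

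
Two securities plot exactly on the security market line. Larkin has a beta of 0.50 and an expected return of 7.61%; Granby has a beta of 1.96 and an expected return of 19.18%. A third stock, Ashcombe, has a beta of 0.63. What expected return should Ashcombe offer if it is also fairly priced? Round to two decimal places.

MRP (SML slope) = (19.18% − 7.61%) / (1.96 − 0.50) = 11.57% / 1.46 = 7.9247%
R_f (intercept) = 7.61% − 0.50 × 7.9247% = 3.6477%
E(R_Ashcombe) = R_f + β × MRP = 3.6477% + 0.63 × 7.9247% = 8.64%

8.64%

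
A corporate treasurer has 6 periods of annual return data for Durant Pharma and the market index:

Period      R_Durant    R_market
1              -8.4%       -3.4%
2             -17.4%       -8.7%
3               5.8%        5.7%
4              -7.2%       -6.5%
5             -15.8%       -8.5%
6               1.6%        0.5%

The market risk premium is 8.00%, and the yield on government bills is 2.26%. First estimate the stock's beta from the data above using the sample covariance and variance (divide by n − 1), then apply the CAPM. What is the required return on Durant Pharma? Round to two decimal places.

Mean R_i = (-8.4 − 17.4 + 5.8 − 7.2 − 15.8 + 1.6) / 6 = -6.9000%
Mean R_m = (-3.4 − 8.7 + 5.7 − 6.5 − 8.5 + 0.5) / 6 = -3.4833%
Σ(R_i − R̄_i)(R_m − R̄_m) = 250.6900  ⇒  Cov = 250.6900 / 5 = 50.1380
Σ(R_m − R̄_m)² = 161.6883  ⇒  Var(R_m) = 161.6883 / 5 = 32.3377
β = Cov / Var(R_m) = 50.1380 / 32.3377 = 1.5505
E(R) = R_f + β × MRP = 2.26% + 1.5505 × 8.00% = 14.66%

14.66%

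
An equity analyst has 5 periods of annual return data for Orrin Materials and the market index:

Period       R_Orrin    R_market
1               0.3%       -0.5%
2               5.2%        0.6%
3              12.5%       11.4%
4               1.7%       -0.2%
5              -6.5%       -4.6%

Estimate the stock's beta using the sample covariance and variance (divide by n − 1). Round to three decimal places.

Mean R_i = (0.3 + 5.2 + 12.5 + 1.7 − 6.5) / 5 = 2.6400%
Mean R_m = (-0.5 + 0.6 + 11.4 − 0.2 − 4.6) / 5 = 1.3400%
Σ(R_i − R̄_i)(R_m − R̄_m) = 157.3420  ⇒  Cov = 157.3420 / 4 = 39.3355
Σ(R_m − R̄_m)² = 142.7920  ⇒  Var(R_m) = 142.7920 / 4 = 35.6980
β = Cov / Var(R_m) = 39.3355 / 35.6980 = 1.1019

1.102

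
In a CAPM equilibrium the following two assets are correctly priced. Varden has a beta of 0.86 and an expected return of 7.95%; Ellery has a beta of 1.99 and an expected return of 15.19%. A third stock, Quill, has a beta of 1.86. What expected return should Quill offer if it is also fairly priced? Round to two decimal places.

MRP (SML slope) = (15.19% − 7.95%) / (1.99 − 0.86) = 7.24% / 1.13 = 6.4071%
R_f (intercept) = 7.95% − 0.86 × 6.4071% = 2.4399%
E(R_Quill) = R_f + β × MRP = 2.4399% + 1.86 × 6.4071% = 14.36%

14.36%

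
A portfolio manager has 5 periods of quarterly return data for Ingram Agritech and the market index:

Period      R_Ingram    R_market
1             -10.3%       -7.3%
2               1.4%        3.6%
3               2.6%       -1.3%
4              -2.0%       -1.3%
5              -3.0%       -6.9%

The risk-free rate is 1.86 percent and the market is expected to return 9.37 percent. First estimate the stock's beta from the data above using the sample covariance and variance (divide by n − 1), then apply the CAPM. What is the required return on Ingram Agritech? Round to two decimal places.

8.27%

Mean R_i = (-10.3 + 1.4 + 2.6 − 2.0 − 3.0) / 5 = -2.2600%
Mean R_m = (-7.3 + 3.6 − 1.3 − 1.3 − 6.9) / 5 = -2.6400%
Σ(R_i − R̄_i)(R_m − R̄_m) = 70.3180  ⇒  Cov = 70.3180 / 4 = 17.5795
Σ(R_m − R̄_m)² = 82.3920  ⇒  Var(R_m) = 82.3920 / 4 = 20.5980
β = Cov / Var(R_m) = 17.5795 / 20.5980 = 0.8535
MRP = 9.37% − 1.86% = 7.51%
E(R) = R_f + β × MRP = 1.86% + 0.8535 × 7.51% = 8.27%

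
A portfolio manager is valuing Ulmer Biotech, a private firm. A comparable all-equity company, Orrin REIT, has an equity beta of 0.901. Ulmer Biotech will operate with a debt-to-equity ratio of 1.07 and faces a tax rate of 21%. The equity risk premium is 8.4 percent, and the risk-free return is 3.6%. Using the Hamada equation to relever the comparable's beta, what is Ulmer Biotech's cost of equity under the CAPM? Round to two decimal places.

17.57%

β_L = β_U × [1 + (1 − t)(D/E)] = 0.901 × [1 + (1 − 0.21) × 1.07]
    = 0.901 × [1 + 0.79 × 1.07] = 0.901 × 1.8453 = 1.6626
E(R) = R_f + β_L × MRP = 3.6% + 1.6626 × 8.4% = 17.57%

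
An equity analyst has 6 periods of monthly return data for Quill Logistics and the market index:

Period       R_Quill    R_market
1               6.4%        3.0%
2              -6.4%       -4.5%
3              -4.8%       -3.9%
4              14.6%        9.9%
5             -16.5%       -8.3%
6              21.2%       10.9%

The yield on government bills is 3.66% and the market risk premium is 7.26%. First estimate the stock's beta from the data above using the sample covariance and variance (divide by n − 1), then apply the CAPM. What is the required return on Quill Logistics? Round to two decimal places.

Mean R_i = (6.4 − 6.4 − 4.8 + 14.6 − 16.5 + 21.2) / 6 = 2.4167%
Mean R_m = (3.0 − 4.5 − 3.9 + 9.9 − 8.3 + 10.9) / 6 = 1.1833%
Σ(R_i − R̄_i)(R_m − R̄_m) = 562.1317  ⇒  Cov = 562.1317 / 5 = 112.4263
Σ(R_m − R̄_m)² = 321.7683  ⇒  Var(R_m) = 321.7683 / 5 = 64.3537
β = Cov / Var(R_m) = 112.4263 / 64.3537 = 1.7470
E(R) = R_f + β × MRP = 3.66% + 1.7470 × 7.26% = 16.34%

16.34%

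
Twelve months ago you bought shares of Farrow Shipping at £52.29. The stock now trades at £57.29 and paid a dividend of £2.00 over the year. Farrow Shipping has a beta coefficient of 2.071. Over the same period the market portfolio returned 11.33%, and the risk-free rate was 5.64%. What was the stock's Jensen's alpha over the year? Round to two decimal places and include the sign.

-4.04%

Realised HPR = (P1 + D1 − P0) / P0 = (57.29 + 2.00 − 52.29) / 52.29 = 7.00 / 52.29 = 13.3869%
MRP = 11.33% − 5.64% = 5.69%
CAPM required = R_f + β·MRP = 5.64% + 2.071 × 5.69% = 17.42399%
α = realised − required = 13.3869% − 17.42399% = -4.04%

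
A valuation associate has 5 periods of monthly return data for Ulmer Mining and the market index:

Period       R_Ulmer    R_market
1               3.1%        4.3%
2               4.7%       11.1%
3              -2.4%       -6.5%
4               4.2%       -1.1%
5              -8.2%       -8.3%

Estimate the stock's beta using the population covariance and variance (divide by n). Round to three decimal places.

0.570

Mean R_i = (3.1 + 4.7 − 2.4 + 4.2 − 8.2) / 5 = 0.2800%
Mean R_m = (4.3 + 11.1 − 6.5 − 1.1 − 8.3) / 5 = -0.1000%
Σ(R_i − R̄_i)(R_m − R̄_m) = 144.6800  ⇒  Cov = 144.6800 / 5 = 28.9360
Σ(R_m − R̄_m)² = 254.0000  ⇒  Var(R_m) = 254.0000 / 5 = 50.8000
β = Cov / Var(R_m) = 28.9360 / 50.8000 = 0.5696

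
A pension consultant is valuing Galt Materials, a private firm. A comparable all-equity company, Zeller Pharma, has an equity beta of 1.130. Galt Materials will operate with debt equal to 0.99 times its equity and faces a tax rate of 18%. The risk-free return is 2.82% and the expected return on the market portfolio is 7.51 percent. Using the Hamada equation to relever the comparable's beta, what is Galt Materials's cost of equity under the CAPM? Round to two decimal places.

12.42%

β_L = β_U × [1 + (1 − t)(D/E)] = 1.130 × [1 + (1 − 0.18) × 0.99]
    = 1.130 × [1 + 0.82 × 0.99] = 1.130 × 1.8118 = 2.0473
MRP = 7.51% − 2.82% = 4.69%
E(R) = R_f + β_L × MRP = 2.82% + 2.0473 × 4.69% = 12.42%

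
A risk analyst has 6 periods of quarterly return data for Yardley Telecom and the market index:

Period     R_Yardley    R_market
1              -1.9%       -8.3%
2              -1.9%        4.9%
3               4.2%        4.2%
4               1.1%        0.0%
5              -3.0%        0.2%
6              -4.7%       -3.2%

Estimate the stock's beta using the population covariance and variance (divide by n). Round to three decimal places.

Mean R_i = (-1.9 − 1.9 + 4.2 + 1.1 − 3.0 − 4.7) / 6 = -1.0333%
Mean R_m = (-8.3 + 4.9 + 4.2 + 0.0 + 0.2 − 3.2) / 6 = -0.3667%
Σ(R_i − R̄_i)(R_m − R̄_m) = 36.2667  ⇒  Cov = 36.2667 / 6 = 6.0445
Σ(R_m − R̄_m)² = 120.0133  ⇒  Var(R_m) = 120.0133 / 6 = 20.0022
β = Cov / Var(R_m) = 6.0445 / 20.0022 = 0.3022

0.302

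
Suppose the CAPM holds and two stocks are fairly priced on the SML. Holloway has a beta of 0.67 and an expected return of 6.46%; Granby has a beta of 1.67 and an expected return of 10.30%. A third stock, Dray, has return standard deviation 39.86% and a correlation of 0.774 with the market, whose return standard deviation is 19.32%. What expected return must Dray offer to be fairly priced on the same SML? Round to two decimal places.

MRP = (10.30% − 6.46%) / (1.67 − 0.67) = 3.8400%
R_f = 6.46% − 0.67 × 3.8400% = 3.8872%
β_Dray = ρ·σ_i/σ_m = 0.774 × 39.86 / 19.32 = 1.5969
E(R_Dray) = R_f + β × MRP = 3.8872% + 1.5969 × 3.8400% = 10.02%

10.02%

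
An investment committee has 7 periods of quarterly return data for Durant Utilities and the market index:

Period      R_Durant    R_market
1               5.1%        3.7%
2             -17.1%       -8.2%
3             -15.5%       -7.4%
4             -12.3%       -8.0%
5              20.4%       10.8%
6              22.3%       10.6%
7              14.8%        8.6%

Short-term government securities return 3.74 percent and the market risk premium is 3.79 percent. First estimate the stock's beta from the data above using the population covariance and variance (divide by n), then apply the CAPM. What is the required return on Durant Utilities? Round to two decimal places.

Mean R_i = (5.1 − 17.1 − 15.5 − 12.3 + 20.4 + 22.3 + 14.8) / 7 = 2.5286%
Mean R_m = (3.7 − 8.2 − 7.4 − 8.0 + 10.8 + 10.6 + 8.6) / 7 = 1.4429%
Σ(R_i − R̄_i)(R_m − R̄_m) = 930.6314  ⇒  Cov = 930.6314 / 7 = 132.9473
Σ(R_m − R̄_m)² = 488.0771  ⇒  Var(R_m) = 488.0771 / 7 = 69.7253
β = Cov / Var(R_m) = 132.9473 / 69.7253 = 1.9067
E(R) = R_f + β × MRP = 3.74% + 1.9067 × 3.79% = 10.97%

10.97%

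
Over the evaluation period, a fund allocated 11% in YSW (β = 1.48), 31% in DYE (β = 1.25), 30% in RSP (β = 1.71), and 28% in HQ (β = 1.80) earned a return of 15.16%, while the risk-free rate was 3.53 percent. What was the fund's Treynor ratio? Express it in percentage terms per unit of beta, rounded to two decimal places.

β_P = 0.11×1.48 + 0.31×1.25 + 0.30×1.71 + 0.28×1.80 = 1.5673
Treynor = (R_P − R_f) / β_P = (15.16% − 3.53%) / 1.5673 = 11.63% / 1.5673 = 7.42%

7.42%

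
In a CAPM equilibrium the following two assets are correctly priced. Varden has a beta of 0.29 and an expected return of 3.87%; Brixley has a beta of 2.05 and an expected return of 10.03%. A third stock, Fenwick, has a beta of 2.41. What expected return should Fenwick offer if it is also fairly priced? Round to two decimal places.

11.29%

MRP (SML slope) = (10.03% − 3.87%) / (2.05 − 0.29) = 6.16% / 1.76 = 3.5000%
R_f (intercept) = 3.87% − 0.29 × 3.5000% = 2.8550%
E(R_Fenwick) = R_f + β × MRP = 2.8550% + 2.41 × 3.5000% = 11.29%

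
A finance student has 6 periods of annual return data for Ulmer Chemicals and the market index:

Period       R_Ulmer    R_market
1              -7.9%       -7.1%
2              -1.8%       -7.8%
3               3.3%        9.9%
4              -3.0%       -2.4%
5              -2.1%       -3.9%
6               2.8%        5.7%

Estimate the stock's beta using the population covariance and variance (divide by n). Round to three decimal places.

0.489

Mean R_i = (-7.9 − 1.8 + 3.3 − 3.0 − 2.1 + 2.8) / 6 = -1.4500%
Mean R_m = (-7.1 − 7.8 + 9.9 − 2.4 − 3.9 + 5.7) / 6 = -0.9333%
Σ(R_i − R̄_i)(R_m − R̄_m) = 126.0300  ⇒  Cov = 126.0300 / 6 = 21.0050
Σ(R_m − R̄_m)² = 257.4933  ⇒  Var(R_m) = 257.4933 / 6 = 42.9156
β = Cov / Var(R_m) = 21.0050 / 42.9156 = 0.4894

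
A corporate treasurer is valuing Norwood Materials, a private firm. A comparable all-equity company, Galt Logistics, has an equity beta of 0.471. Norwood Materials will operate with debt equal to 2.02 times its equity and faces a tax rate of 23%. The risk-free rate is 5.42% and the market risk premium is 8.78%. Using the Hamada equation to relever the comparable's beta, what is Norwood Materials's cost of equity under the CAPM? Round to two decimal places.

β_L = β_U × [1 + (1 − t)(D/E)] = 0.471 × [1 + (1 − 0.23) × 2.02]
    = 0.471 × [1 + 0.77 × 2.02] = 0.471 × 2.5554 = 1.2036
E(R) = R_f + β_L × MRP = 5.42% + 1.2036 × 8.78% = 15.99%

15.99%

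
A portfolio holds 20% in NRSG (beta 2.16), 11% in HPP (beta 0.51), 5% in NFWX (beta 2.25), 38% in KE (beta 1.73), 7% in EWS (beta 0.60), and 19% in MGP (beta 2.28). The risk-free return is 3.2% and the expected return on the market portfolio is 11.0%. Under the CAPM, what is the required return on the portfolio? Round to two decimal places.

16.72%

β_P = Σ w_i β_i = 0.20×2.16 + 0.11×0.51 + 0.05×2.25 + 0.38×1.73 + 0.07×0.60 + 0.19×2.28 = 1.7332
MRP = 11.0% − 3.2% = 7.80%
E(R_P) = R_f + β_P × MRP = 3.2% + 1.7332 × 7.8% = 16.72%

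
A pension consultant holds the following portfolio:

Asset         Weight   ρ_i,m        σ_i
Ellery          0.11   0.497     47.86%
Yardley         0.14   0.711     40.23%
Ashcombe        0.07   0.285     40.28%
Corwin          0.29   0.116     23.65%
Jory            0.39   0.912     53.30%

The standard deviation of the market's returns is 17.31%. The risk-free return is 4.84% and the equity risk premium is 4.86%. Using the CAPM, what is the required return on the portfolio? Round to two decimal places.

12.47%

β_Ellery = 0.497 × 47.86% / 17.31% = 1.3741
β_Yardley = 0.711 × 40.23% / 17.31% = 1.6524
β_Ashcombe = 0.285 × 40.28% / 17.31% = 0.6632
β_Corwin = 0.116 × 23.65% / 17.31% = 0.1585
β_Jory = 0.912 × 53.30% / 17.31% = 2.8082
β_P = Σ w_i β_i = 0.11×1.3741 + 0.14×1.6524 + 0.07×0.6632 + 0.29×0.1585 + 0.39×2.8082 = 1.5701
E(R_P) = R_f + β_P × MRP = 4.84% + 1.5701 × 4.86% = 12.47%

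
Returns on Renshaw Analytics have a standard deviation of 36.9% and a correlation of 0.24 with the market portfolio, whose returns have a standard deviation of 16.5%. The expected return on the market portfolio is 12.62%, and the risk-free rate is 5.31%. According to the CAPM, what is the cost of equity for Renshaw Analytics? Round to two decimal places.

β = ρ × σ_i / σ_m = 0.24 × 36.9% / 16.5% = 0.5367
MRP = 12.62% − 5.31% = 7.31%
E(R) = 5.31% + 0.5367 × 7.31% = 9.23%

9.23%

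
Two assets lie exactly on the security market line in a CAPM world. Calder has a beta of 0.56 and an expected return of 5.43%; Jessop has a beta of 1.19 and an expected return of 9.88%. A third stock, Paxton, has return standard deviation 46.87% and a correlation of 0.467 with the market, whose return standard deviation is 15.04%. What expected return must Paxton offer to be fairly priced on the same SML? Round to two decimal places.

MRP = (9.88% − 5.43%) / (1.19 − 0.56) = 7.0635%
R_f = 5.43% − 0.56 × 7.0635% = 1.4744%
β_Paxton = ρ·σ_i/σ_m = 0.467 × 46.87 / 15.04 = 1.4553
E(R_Paxton) = R_f + β × MRP = 1.4744% + 1.4553 × 7.0635% = 11.75%

11.75%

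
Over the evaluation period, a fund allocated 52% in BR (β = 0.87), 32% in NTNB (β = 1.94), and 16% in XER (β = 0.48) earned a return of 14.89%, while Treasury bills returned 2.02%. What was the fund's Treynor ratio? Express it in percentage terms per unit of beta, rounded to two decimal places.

β_P = 0.52×0.87 + 0.32×1.94 + 0.16×0.48 = 1.1500
Treynor = (R_P − R_f) / β_P = (14.89% − 2.02%) / 1.1500 = 12.87% / 1.1500 = 11.19%

11.19%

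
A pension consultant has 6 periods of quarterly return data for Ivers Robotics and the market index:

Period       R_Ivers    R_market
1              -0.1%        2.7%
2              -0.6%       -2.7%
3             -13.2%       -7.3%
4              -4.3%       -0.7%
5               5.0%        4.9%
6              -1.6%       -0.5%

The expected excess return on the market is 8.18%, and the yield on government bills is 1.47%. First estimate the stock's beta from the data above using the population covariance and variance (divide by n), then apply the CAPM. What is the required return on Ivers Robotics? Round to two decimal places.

12.06%

Mean R_i = (-0.1 − 0.6 − 13.2 − 4.3 + 5.0 − 1.6) / 6 = -2.4667%
Mean R_m = (2.7 − 2.7 − 7.3 − 0.7 + 4.9 − 0.5) / 6 = -0.6000%
Σ(R_i − R̄_i)(R_m − R̄_m) = 117.1400  ⇒  Cov = 117.1400 / 6 = 19.5233
Σ(R_m − R̄_m)² = 90.4600  ⇒  Var(R_m) = 90.4600 / 6 = 15.0767
β = Cov / Var(R_m) = 19.5233 / 15.0767 = 1.2949
E(R) = R_f + β × MRP = 1.47% + 1.2949 × 8.18% = 12.06%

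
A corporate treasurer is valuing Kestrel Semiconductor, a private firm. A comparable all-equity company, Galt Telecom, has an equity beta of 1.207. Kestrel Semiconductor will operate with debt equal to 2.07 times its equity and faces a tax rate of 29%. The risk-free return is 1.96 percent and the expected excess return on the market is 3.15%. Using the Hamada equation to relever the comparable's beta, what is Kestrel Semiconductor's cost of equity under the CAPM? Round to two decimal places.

11.35%

β_L = β_U × [1 + (1 − t)(D/E)] = 1.207 × [1 + (1 − 0.29) × 2.07]
    = 1.207 × [1 + 0.71 × 2.07] = 1.207 × 2.4697 = 2.9809
E(R) = R_f + β_L × MRP = 1.96% + 2.9809 × 3.15% = 11.35%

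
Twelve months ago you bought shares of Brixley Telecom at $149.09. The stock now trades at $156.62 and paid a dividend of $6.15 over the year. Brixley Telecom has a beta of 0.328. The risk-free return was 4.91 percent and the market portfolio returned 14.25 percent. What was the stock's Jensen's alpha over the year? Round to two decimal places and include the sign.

+1.20%

Realised HPR = (P1 + D1 − P0) / P0 = (156.62 + 6.15 − 149.09) / 149.09 = 13.68 / 149.09 = 9.1757%
MRP = 14.25% − 4.91% = 9.34%
CAPM required = R_f + β·MRP = 4.91% + 0.328 × 9.34% = 7.97352%
α = realised − required = 9.1757% − 7.97352% = +1.20%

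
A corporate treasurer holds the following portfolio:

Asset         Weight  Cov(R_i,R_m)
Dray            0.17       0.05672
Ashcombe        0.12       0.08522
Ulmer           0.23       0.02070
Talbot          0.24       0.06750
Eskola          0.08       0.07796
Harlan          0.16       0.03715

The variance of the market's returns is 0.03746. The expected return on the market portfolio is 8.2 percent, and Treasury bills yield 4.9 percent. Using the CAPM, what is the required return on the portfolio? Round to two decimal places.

β_Dray = 0.05672 / 0.03746 = 1.5141
β_Ashcombe = 0.08522 / 0.03746 = 2.2750
β_Ulmer = 0.02070 / 0.03746 = 0.5526
β_Talbot = 0.06750 / 0.03746 = 1.8019
β_Eskola = 0.07796 / 0.03746 = 2.0812
β_Harlan = 0.03715 / 0.03746 = 0.9917
β_P = Σ w_i β_i = 0.17×1.5141 + 0.12×2.2750 + 0.23×0.5526 + 0.24×1.8019 + 0.08×2.0812 + 0.16×0.9917 = 1.4151
MRP = 8.2% − 4.9% = 3.30%
E(R_P) = R_f + β_P × MRP = 4.9% + 1.4151 × 3.3% = 9.57%

9.57%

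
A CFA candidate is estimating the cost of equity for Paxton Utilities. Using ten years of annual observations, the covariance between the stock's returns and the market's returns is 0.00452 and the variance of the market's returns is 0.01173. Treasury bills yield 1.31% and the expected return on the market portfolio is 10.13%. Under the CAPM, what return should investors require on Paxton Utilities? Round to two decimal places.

4.71%

β = Cov(R_i, R_m) / Var(R_m) = 0.00452 / 0.01173 = 0.3853
MRP = 10.13% − 1.31% = 8.82%
E(R) = R_f + β × MRP = 1.31% + 0.3853 × 8.82% = 4.71%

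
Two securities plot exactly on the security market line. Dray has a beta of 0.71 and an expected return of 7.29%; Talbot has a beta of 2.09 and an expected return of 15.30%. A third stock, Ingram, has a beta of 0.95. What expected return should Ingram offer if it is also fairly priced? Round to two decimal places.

8.68%

MRP (SML slope) = (15.30% − 7.29%) / (2.09 − 0.71) = 8.01% / 1.38 = 5.8043%
R_f (intercept) = 7.29% − 0.71 × 5.8043% = 3.1689%
E(R_Ingram) = R_f + β × MRP = 3.1689% + 0.95 × 5.8043% = 8.68%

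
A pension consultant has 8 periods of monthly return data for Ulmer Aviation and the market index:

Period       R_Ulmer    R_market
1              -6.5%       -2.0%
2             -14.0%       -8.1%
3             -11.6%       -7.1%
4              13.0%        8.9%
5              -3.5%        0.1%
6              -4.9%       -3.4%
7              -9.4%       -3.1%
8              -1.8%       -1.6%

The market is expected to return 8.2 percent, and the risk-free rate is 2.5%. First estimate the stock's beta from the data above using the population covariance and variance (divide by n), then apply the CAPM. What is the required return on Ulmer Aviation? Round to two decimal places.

Mean R_i = (-6.5 − 14.0 − 11.6 + 13.0 − 3.5 − 4.9 − 9.4 − 1.8) / 8 = -4.8375%
Mean R_m = (-2.0 − 8.1 − 7.1 + 8.9 + 0.1 − 3.4 − 3.1 − 1.6) / 8 = -2.0375%
Σ(R_i − R̄_i)(R_m − R̄_m) = 293.9388  ⇒  Cov = 293.9388 / 8 = 36.7424
Σ(R_m − R̄_m)² = 189.7588  ⇒  Var(R_m) = 189.7588 / 8 = 23.7199
β = Cov / Var(R_m) = 36.7424 / 23.7199 = 1.5490
MRP = 8.2% − 2.5% = 5.70%
E(R) = R_f + β × MRP = 2.5% + 1.5490 × 5.7% = 11.33%

11.33%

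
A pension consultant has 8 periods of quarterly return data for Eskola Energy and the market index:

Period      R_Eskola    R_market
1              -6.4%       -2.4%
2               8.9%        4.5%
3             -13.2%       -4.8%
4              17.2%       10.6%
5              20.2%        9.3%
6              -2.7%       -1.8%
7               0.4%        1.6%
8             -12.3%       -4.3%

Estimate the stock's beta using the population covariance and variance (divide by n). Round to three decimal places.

Mean R_i = (-6.4 + 8.9 − 13.2 + 17.2 + 20.2 − 2.7 + 0.4 − 12.3) / 8 = 1.5125%
Mean R_m = (-2.4 + 4.5 − 4.8 + 10.6 + 9.3 − 1.8 + 1.6 − 4.3) / 8 = 1.5875%
Σ(R_i − R̄_i)(R_m − R̄_m) = 528.1313  ⇒  Cov = 528.1313 / 8 = 66.0164
Σ(R_m − R̄_m)² = 252.0288  ⇒  Var(R_m) = 252.0288 / 8 = 31.5036
β = Cov / Var(R_m) = 66.0164 / 31.5036 = 2.0955

2.096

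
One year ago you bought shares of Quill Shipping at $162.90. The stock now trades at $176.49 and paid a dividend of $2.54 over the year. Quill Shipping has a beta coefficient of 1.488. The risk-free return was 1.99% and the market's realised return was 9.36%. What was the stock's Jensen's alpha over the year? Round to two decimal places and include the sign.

-3.05%

Realised HPR = (P1 + D1 − P0) / P0 = (176.49 + 2.54 − 162.90) / 162.90 = 16.13 / 162.90 = 9.9018%
MRP = 9.36% − 1.99% = 7.37%
CAPM required = R_f + β·MRP = 1.99% + 1.488 × 7.37% = 12.95656%
α = realised − required = 9.9018% − 12.95656% = -3.05%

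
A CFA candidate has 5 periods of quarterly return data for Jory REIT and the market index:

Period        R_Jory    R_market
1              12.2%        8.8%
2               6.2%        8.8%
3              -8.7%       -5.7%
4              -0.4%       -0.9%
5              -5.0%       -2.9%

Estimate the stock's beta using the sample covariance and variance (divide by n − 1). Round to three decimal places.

1.196

Mean R_i = (12.2 + 6.2 − 8.7 − 0.4 − 5.0) / 5 = 0.8600%
Mean R_m = (8.8 + 8.8 − 5.7 − 0.9 − 2.9) / 5 = 1.6200%
Σ(R_i − R̄_i)(R_m − R̄_m) = 219.4040  ⇒  Cov = 219.4040 / 4 = 54.8510
Σ(R_m − R̄_m)² = 183.4680  ⇒  Var(R_m) = 183.4680 / 4 = 45.8670
β = Cov / Var(R_m) = 54.8510 / 45.8670 = 1.1959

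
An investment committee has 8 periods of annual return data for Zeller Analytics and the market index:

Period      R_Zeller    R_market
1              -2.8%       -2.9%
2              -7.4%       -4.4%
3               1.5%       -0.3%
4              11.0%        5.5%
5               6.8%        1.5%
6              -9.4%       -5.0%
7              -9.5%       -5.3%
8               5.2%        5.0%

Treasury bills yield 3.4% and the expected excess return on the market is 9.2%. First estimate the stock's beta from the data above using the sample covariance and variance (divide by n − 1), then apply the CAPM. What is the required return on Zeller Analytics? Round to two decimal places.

Mean R_i = (-2.8 − 7.4 + 1.5 + 11.0 + 6.8 − 9.4 − 9.5 + 5.2) / 8 = -0.5750%
Mean R_m = (-2.9 − 4.4 − 0.3 + 5.5 + 1.5 − 5.0 − 5.3 + 5.0) / 8 = -0.7375%
Σ(R_i − R̄_i)(R_m − R̄_m) = 230.8875  ⇒  Cov = 230.8875 / 7 = 32.9839
Σ(R_m − R̄_m)² = 134.0988  ⇒  Var(R_m) = 134.0988 / 7 = 19.1570
β = Cov / Var(R_m) = 32.9839 / 19.1570 = 1.7218
E(R) = R_f + β × MRP = 3.4% + 1.7218 × 9.2% = 19.24%

19.24%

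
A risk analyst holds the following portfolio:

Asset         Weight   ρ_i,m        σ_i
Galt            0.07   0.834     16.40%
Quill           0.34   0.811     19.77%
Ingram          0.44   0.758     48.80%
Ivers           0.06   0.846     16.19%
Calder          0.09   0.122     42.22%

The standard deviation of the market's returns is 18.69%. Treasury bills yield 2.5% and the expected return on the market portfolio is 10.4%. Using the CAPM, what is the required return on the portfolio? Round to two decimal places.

12.63%

β_Galt = 0.834 × 16.40% / 18.69% = 0.7318
β_Quill = 0.811 × 19.77% / 18.69% = 0.8579
β_Ingram = 0.758 × 48.80% / 18.69% = 1.9792
β_Ivers = 0.846 × 16.19% / 18.69% = 0.7328
β_Calder = 0.122 × 42.22% / 18.69% = 0.2756
β_P = Σ w_i β_i = 0.07×0.7318 + 0.34×0.8579 + 0.44×1.9792 + 0.06×0.7328 + 0.09×0.2756 = 1.2825
MRP = 10.4% − 2.5% = 7.90%
E(R_P) = R_f + β_P × MRP = 2.5% + 1.2825 × 7.9% = 12.63%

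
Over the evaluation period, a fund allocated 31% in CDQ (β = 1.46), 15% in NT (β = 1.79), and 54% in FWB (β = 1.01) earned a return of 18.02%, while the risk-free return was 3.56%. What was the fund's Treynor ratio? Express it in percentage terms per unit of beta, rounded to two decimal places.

β_P = 0.31×1.46 + 0.15×1.79 + 0.54×1.01 = 1.2665
Treynor = (R_P − R_f) / β_P = (18.02% − 3.56%) / 1.2665 = 14.46% / 1.2665 = 11.42%

11.42%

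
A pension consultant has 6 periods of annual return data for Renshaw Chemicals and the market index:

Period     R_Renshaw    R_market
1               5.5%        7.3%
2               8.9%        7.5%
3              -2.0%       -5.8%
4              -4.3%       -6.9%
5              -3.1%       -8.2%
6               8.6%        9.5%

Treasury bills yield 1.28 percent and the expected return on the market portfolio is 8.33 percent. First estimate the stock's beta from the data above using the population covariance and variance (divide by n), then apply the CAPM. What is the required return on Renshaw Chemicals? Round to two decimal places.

6.32%

Mean R_i = (5.5 + 8.9 − 2.0 − 4.3 − 3.1 + 8.6) / 6 = 2.2667%
Mean R_m = (7.3 + 7.5 − 5.8 − 6.9 − 8.2 + 9.5) / 6 = 0.5667%
Σ(R_i − R̄_i)(R_m − R̄_m) = 247.5833  ⇒  Cov = 247.5833 / 6 = 41.2639
Σ(R_m − R̄_m)² = 346.3533  ⇒  Var(R_m) = 346.3533 / 6 = 57.7256
β = Cov / Var(R_m) = 41.2639 / 57.7256 = 0.7148
MRP = 8.33% − 1.28% = 7.05%
E(R) = R_f + β × MRP = 1.28% + 0.7148 × 7.05% = 6.32%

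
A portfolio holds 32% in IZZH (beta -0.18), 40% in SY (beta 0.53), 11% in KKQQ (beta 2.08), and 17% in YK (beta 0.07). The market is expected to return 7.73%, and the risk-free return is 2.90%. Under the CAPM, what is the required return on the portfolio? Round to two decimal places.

β_P = Σ w_i β_i = 0.32×-0.18 + 0.40×0.53 + 0.11×2.08 + 0.17×0.07 = 0.3951
MRP = 7.73% − 2.90% = 4.83%
E(R_P) = R_f + β_P × MRP = 2.90% + 0.3951 × 4.83% = 4.81%

4.81%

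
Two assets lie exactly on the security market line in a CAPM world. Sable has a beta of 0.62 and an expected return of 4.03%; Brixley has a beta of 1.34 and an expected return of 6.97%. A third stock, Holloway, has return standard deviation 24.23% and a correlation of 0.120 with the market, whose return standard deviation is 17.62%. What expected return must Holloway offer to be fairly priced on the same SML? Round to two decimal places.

2.17%

MRP = (6.97% − 4.03%) / (1.34 − 0.62) = 4.0833%
R_f = 4.03% − 0.62 × 4.0833% = 1.4984%
β_Holloway = ρ·σ_i/σ_m = 0.120 × 24.23 / 17.62 = 0.1650
E(R_Holloway) = R_f + β × MRP = 1.4984% + 0.1650 × 4.0833% = 2.17%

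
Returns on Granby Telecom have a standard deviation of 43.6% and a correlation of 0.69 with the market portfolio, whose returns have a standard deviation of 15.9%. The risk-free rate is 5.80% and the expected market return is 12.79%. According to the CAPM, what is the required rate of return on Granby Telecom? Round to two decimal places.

19.03%

β = ρ × σ_i / σ_m = 0.69 × 43.6% / 15.9% = 1.8921
MRP = 12.79% − 5.80% = 6.99%
E(R) = 5.80% + 1.8921 × 6.99% = 19.03%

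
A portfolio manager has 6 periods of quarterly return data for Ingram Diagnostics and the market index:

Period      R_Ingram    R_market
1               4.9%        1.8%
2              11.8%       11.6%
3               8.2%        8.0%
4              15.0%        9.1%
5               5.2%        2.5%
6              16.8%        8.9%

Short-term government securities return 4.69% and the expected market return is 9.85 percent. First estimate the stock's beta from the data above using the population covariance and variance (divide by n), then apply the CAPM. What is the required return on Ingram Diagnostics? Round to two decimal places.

Mean R_i = (4.9 + 11.8 + 8.2 + 15.0 + 5.2 + 16.8) / 6 = 10.3167%
Mean R_m = (1.8 + 11.6 + 8.0 + 9.1 + 2.5 + 8.9) / 6 = 6.9833%
Σ(R_i − R̄_i)(R_m − R̄_m) = 78.0517  ⇒  Cov = 78.0517 / 6 = 13.0086
Σ(R_m − R̄_m)² = 77.4683  ⇒  Var(R_m) = 77.4683 / 6 = 12.9114
β = Cov / Var(R_m) = 13.0086 / 12.9114 = 1.0075
MRP = 9.85% − 4.69% = 5.16%
E(R) = R_f + β × MRP = 4.69% + 1.0075 × 5.16% = 9.89%

9.89%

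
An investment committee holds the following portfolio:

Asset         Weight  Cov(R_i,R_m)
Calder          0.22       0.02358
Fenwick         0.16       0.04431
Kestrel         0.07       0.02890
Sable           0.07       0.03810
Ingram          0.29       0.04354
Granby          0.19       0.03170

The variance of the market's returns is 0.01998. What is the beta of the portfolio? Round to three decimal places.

1.783

β_Calder = 0.02358 / 0.01998 = 1.1802
β_Fenwick = 0.04431 / 0.01998 = 2.2177
β_Kestrel = 0.02890 / 0.01998 = 1.4464
β_Sable = 0.03810 / 0.01998 = 1.9069
β_Ingram = 0.04354 / 0.01998 = 2.1792
β_Granby = 0.03170 / 0.01998 = 1.5866
β_P = Σ w_i β_i = 0.22×1.1802 + 0.16×2.2177 + 0.07×1.4464 + 0.07×1.9069 + 0.29×2.1792 + 0.19×1.5866 = 1.7826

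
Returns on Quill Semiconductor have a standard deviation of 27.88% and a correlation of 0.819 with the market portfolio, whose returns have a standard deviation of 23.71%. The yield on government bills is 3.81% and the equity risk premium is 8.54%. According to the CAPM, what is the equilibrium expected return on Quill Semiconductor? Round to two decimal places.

β = ρ × σ_i / σ_m = 0.819 × 27.88% / 23.71% = 0.9630
E(R) = 3.81% + 0.9630 × 8.54% = 12.03%

12.03%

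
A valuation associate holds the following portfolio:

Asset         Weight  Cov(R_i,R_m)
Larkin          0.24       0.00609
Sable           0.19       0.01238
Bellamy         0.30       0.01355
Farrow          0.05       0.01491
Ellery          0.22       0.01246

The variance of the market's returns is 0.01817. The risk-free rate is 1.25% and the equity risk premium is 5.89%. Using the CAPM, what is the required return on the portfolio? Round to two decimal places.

β_Larkin = 0.00609 / 0.01817 = 0.3352
β_Sable = 0.01238 / 0.01817 = 0.6813
β_Bellamy = 0.01355 / 0.01817 = 0.7457
β_Farrow = 0.01491 / 0.01817 = 0.8206
β_Ellery = 0.01246 / 0.01817 = 0.6857
β_P = Σ w_i β_i = 0.24×0.3352 + 0.19×0.6813 + 0.30×0.7457 + 0.05×0.8206 + 0.22×0.6857 = 0.6255
E(R_P) = R_f + β_P × MRP = 1.25% + 0.6255 × 5.89% = 4.93%

4.93%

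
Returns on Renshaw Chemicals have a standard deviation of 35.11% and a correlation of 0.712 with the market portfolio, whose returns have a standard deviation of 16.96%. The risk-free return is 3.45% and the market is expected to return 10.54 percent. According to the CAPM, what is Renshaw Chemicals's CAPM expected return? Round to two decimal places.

β = ρ × σ_i / σ_m = 0.712 × 35.11% / 16.96% = 1.4740
MRP = 10.54% − 3.45% = 7.09%
E(R) = 3.45% + 1.4740 × 7.09% = 13.90%

13.90%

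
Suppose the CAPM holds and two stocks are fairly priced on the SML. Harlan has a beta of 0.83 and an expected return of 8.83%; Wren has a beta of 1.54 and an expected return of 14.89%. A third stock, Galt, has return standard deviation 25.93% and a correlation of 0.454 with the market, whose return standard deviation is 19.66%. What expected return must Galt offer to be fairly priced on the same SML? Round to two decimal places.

6.86%

MRP = (14.89% − 8.83%) / (1.54 − 0.83) = 8.5352%
R_f = 8.83% − 0.83 × 8.5352% = 1.7458%
β_Galt = ρ·σ_i/σ_m = 0.454 × 25.93 / 19.66 = 0.5988
E(R_Galt) = R_f + β × MRP = 1.7458% + 0.5988 × 8.5352% = 6.86%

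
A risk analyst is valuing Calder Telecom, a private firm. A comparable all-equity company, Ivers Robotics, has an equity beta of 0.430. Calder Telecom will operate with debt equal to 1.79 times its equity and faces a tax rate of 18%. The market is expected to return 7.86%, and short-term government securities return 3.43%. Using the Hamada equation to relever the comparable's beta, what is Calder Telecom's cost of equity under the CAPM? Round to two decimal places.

8.13%

β_L = β_U × [1 + (1 − t)(D/E)] = 0.430 × [1 + (1 − 0.18) × 1.79]
    = 0.430 × [1 + 0.82 × 1.79] = 0.430 × 2.4678 = 1.0612
MRP = 7.86% − 3.43% = 4.43%
E(R) = R_f + β_L × MRP = 3.43% + 1.0612 × 4.43% = 8.13%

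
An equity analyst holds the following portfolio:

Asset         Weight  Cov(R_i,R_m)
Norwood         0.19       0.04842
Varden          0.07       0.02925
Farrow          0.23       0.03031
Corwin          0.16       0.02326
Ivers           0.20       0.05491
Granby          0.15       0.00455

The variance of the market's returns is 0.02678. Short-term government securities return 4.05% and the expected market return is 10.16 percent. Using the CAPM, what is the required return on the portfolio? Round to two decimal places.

11.72%

β_Norwood = 0.04842 / 0.02678 = 1.8081
β_Varden = 0.02925 / 0.02678 = 1.0922
β_Farrow = 0.03031 / 0.02678 = 1.1318
β_Corwin = 0.02326 / 0.02678 = 0.8686
β_Ivers = 0.05491 / 0.02678 = 2.0504
β_Granby = 0.00455 / 0.02678 = 0.1699
β_P = Σ w_i β_i = 0.19×1.8081 + 0.07×1.0922 + 0.23×1.1318 + 0.16×0.8686 + 0.20×2.0504 + 0.15×0.1699 = 1.2548
MRP = 10.16% − 4.05% = 6.11%
E(R_P) = R_f + β_P × MRP = 4.05% + 1.2548 × 6.11% = 11.72%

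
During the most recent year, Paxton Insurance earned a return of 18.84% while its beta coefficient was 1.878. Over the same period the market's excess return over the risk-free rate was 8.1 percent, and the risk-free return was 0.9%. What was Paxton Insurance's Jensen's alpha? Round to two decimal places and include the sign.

CAPM benchmark = R_f + β(R_m − R_f) = 0.9% + 1.878 × 8.1% = 16.1118%
α = actual − benchmark = 18.84% − 16.1118% = +2.73%

+2.73%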